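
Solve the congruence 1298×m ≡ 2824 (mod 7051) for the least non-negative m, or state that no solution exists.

gcd(1298, 7051) = 11, and 11 does not divide 2824.
So the congruence has no solution.

no solution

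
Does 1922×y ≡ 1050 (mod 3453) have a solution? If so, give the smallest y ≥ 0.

1542

gcd(1922, 3453) = 1, so a unique solution mod 3453 exists.
1922⁻¹ ≡ 2093 (mod 3453).
y ≡ 2093×1050 ≡ 1542 (mod 3453).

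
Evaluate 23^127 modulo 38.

By square-and-multiply:
127 in binary is 1111111, i.e. 127 = 64 + 32 + 16 + 8 + 4 + 2 + 1.
23^1 ≡ 23 (mod 38)
23^2 ≡ 23^2 = 529 ≡ 35 (mod 38)
23^4 ≡ 35^2 = 1225 ≡ 9 (mod 38)
23^8 ≡ 9^2 = 81 ≡ 5 (mod 38)
23^16 ≡ 5^2 = 25 (mod 38)
23^32 ≡ 25^2 = 625 ≡ 17 (mod 38)
23^64 ≡ 17^2 = 289 ≡ 23 (mod 38)
23^127 = 23^64 × 23^32 × 23^16 × 23^8 × 23^4 × 23^2 × 23^1 ≡ 23 × 17 × 25 × 5 × 9 × 35 × 23 (mod 38).
Accumulate the product:
23 × 17 = 391 ≡ 11
11 × 25 = 275 ≡ 9
9 × 5 = 45 ≡ 7
7 × 9 = 63 ≡ 25
25 × 35 = 875 ≡ 1
1 × 23 = 23

23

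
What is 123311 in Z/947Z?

201

123311 = 130*947 + 201, so 123311 ≡ 201 (mod 947).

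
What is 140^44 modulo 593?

23

Compute successive squares:
140^1 ≡ 140 (mod 593)
140^2 ≡ 140^2 = 19600 ≡ 31 (mod 593)
140^4 ≡ 31^2 = 961 ≡ 368 (mod 593)
140^8 ≡ 368^2 = 135424 ≡ 220 (mod 593)
140^16 ≡ 220^2 = 48400 ≡ 367 (mod 593)
140^32 ≡ 367^2 = 134689 ≡ 78 (mod 593)
140^44 = 140^32 · 140^8 · 140^4 ≡ 78 · 220 · 368 (mod 593).
Accumulate the product:
78 · 220 = 17160 ≡ 556
556 · 368 = 204608 ≡ 23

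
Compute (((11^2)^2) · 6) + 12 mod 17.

2

(11)^2 ≡ 2 (mod 17)
(2)^2 ≡ 4 (mod 17)
4 · 6 = 24 ≡ 7 (mod 17)
7 + 12 = 19 ≡ 2 (mod 17)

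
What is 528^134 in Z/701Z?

Using repeated squaring:
134 in binary is 10000110, i.e. 134 = 128 + 4 + 2.
528^1 ≡ 528 (mod 701)
528^2 ≡ 528^2 = 278784 ≡ 487 (mod 701)
528^4 ≡ 487^2 = 237169 ≡ 231 (mod 701)
528^8 ≡ 231^2 = 53361 ≡ 85 (mod 701)
528^16 ≡ 85^2 = 7225 ≡ 215 (mod 701)
528^32 ≡ 215^2 = 46225 ≡ 660 (mod 701)
528^64 ≡ 660^2 = 435600 ≡ 279 (mod 701)
528^128 ≡ 279^2 = 77841 ≡ 30 (mod 701)
528^134 = 528^128 * 528^4 * 528^2 ≡ 30 * 231 * 487 (mod 701).
Accumulate the product:
30 * 231 = 6930 ≡ 621
621 * 487 = 302427 ≡ 296

296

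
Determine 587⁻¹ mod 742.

Apply the Euclidean algorithm and back-substitute:
742 = 1·587 + 155
587 = 3·155 + 122
155 = 1·122 + 33
122 = 3·33 + 23
33 = 1·23 + 10
23 = 2·10 + 3
10 = 3·3 + 1
3 = 3·1 + 0
gcd(587, 742) = 1, so the inverse exists.
Back-substitute for 1:
1 = 1·10 − 3·3
  = −3·23 + 7·10
  = 7·33 − 10·23
  = −10·122 + 37·33
  = 37·155 − 47·122
  = −47·587 + 178·155
  = 178·742 − 225·587
So 587⁻¹ ≡ −225 ≡ 517 (mod 742).

517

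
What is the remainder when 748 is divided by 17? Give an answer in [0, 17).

748 = 44*17 + 0, so 748 ≡ 0 (mod 17).

0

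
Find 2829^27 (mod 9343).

27 in binary is 11011, i.e. 27 = 16 + 8 + 2 + 1.
2829^1 ≡ 2829 (mod 9343)
2829^2 ≡ 2829^2 = 8003241 ≡ 5633 (mod 9343)
2829^4 ≡ 5633^2 = 31730689 ≡ 1861 (mod 9343)
2829^8 ≡ 1861^2 = 3463321 ≡ 6411 (mod 9343)
2829^16 ≡ 6411^2 = 41100921 ≡ 1064 (mod 9343)
2829^27 = 2829^16 × 2829^8 × 2829^2 × 2829^1 ≡ 1064 × 6411 × 5633 × 2829 (mod 9343).
Accumulate the product:
1064 × 6411 = 6821304 ≡ 914
914 × 5633 = 5148562 ≡ 569
569 × 2829 = 1609701 ≡ 2705

2705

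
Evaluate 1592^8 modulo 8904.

Compute successive squares:
1592^1 ≡ 1592 (mod 8904)
1592^2 ≡ 1592^2 = 2534464 ≡ 5728 (mod 8904)
1592^4 ≡ 5728^2 = 32809984 ≡ 7648 (mod 8904)
1592^8 ≡ 7648^2 = 58491904 ≡ 1528 (mod 8904)
So 1592^8 ≡ 1528 (mod 8904).

1528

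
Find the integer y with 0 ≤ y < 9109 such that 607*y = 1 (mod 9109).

By the extended Euclidean algorithm:
9109 = 15·607 + 4
607 = 151·4 + 3
4 = 1·3 + 1
3 = 3·1 + 0
gcd(607, 9109) = 1, so the inverse exists.
Bézout: 1 = 152·9109 − 2281·607.
So 607⁻¹ ≡ −2281 ≡ 6828 (mod 9109).

6828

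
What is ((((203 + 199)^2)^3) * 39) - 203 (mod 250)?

203 + 199 = 402 ≡ 152 (mod 250)
(152)^2 ≡ 104 (mod 250)
(104)^3 ≡ 114 (mod 250)
114 * 39 = 4446 ≡ 196 (mod 250)
196 - 203 = -7 ≡ 243 (mod 250)

243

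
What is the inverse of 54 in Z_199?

129

By the extended Euclidean algorithm:
199 = 3·54 + 37
54 = 1·37 + 17
37 = 2·17 + 3
17 = 5·3 + 2
3 = 1·2 + 1
2 = 2·1 + 0
gcd(54, 199) = 1, so the inverse exists.
Bézout: 1 = 19·199 − 70·54.
So 54⁻¹ ≡ −70 ≡ 129 (mod 199).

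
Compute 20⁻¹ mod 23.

15

23 = 1*20 + 3
20 = 6*3 + 2
3 = 1*2 + 1
2 = 2*1 + 0
gcd(20, 23) = 1, so the inverse exists.
Bézout: 1 = 7*23 − 8*20.
So 20⁻¹ ≡ −8 ≡ 15 (mod 23).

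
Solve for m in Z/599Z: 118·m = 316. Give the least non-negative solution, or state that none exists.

gcd(118, 599) = 1, so a unique solution mod 599 exists.
118⁻¹ ≡ 66 (mod 599).
m ≡ 66·316 ≡ 490 (mod 599).

490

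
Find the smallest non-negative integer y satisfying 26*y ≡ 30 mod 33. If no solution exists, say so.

gcd(26, 33) = 1, so a unique solution mod 33 exists.
26⁻¹ ≡ 14 (mod 33).
y ≡ 14*30 ≡ 24 (mod 33).

24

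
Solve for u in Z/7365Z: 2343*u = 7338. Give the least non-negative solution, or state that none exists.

66

gcd(2343, 7365) = 3, and 3 | 7338, so solutions exist.
Divide through by 3: 781*u mod 2455 = 2446.
781⁻¹ ≡ 811 (mod 2455).
u ≡ 811*2446 ≡ 66 (mod 2455).
The smallest non-negative solution is u = 66.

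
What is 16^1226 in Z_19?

16^1 ≡ 16 (mod 19)
16^2 ≡ 16^2 = 256 ≡ 9 (mod 19)
16^4 ≡ 9^2 = 81 ≡ 5 (mod 19)
16^8 ≡ 5^2 = 25 ≡ 6 (mod 19)
16^16 ≡ 6^2 = 36 ≡ 17 (mod 19)
16^32 ≡ 17^2 = 289 ≡ 4 (mod 19)
16^64 ≡ 4^2 = 16 (mod 19)
16^128 ≡ 16^2 = 256 ≡ 9 (mod 19)
16^256 ≡ 9^2 = 81 ≡ 5 (mod 19)
16^512 ≡ 5^2 = 25 ≡ 6 (mod 19)
16^1024 ≡ 6^2 = 36 ≡ 17 (mod 19)
16^1226 = 16^1024 × 16^128 × 16^64 × 16^8 × 16^2 ≡ 17 × 9 × 16 × 6 × 9 (mod 19).
Accumulate the product:
17 × 9 = 153 ≡ 1
1 × 16 = 16
16 × 6 = 96 ≡ 1
1 × 9 = 9

9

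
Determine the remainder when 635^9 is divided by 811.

Using repeated squaring:
635^1 ≡ 635 (mod 811)
635^2 ≡ 635^2 = 403225 ≡ 158 (mod 811)
635^4 ≡ 158^2 = 24964 ≡ 634 (mod 811)
635^8 ≡ 634^2 = 401956 ≡ 511 (mod 811)
635^9 = 635^8 * 635^1 ≡ 511 * 635 (mod 811).
511 * 635 = 324485 ≡ 85 (mod 811).

85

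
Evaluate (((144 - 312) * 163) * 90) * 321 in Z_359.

232

144 - 312 = -168 ≡ 191 (mod 359)
191 * 163 = 31133 ≡ 259 (mod 359)
259 * 90 = 23310 ≡ 334 (mod 359)
334 * 321 = 107214 ≡ 232 (mod 359)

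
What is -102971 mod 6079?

372

-102971 = -17·6079 + 372, so -102971 ≡ 372 (mod 6079).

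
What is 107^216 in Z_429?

By square-and-multiply:
216 in binary is 11011000, i.e. 216 = 128 + 64 + 16 + 8.
107^1 ≡ 107 (mod 429)
107^2 ≡ 107^2 = 11449 ≡ 295 (mod 429)
107^4 ≡ 295^2 = 87025 ≡ 367 (mod 429)
107^8 ≡ 367^2 = 134689 ≡ 412 (mod 429)
107^16 ≡ 412^2 = 169744 ≡ 289 (mod 429)
107^32 ≡ 289^2 = 83521 ≡ 295 (mod 429)
107^64 ≡ 295^2 = 87025 ≡ 367 (mod 429)
107^128 ≡ 367^2 = 134689 ≡ 412 (mod 429)
107^216 = 107^128 * 107^64 * 107^16 * 107^8 ≡ 412 * 367 * 289 * 412 (mod 429).
Accumulate the product:
412 * 367 = 151204 ≡ 196
196 * 289 = 56644 ≡ 16
16 * 412 = 6592 ≡ 157

157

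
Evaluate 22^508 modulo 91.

22

508 in binary is 111111100, i.e. 508 = 256 + 128 + 64 + 32 + 16 + 8 + 4.
22^1 ≡ 22 (mod 91)
22^2 ≡ 22^2 = 484 ≡ 29 (mod 91)
22^4 ≡ 29^2 = 841 ≡ 22 (mod 91)
22^8 ≡ 22^2 = 484 ≡ 29 (mod 91)
22^16 ≡ 29^2 = 841 ≡ 22 (mod 91)
22^32 ≡ 22^2 = 484 ≡ 29 (mod 91)
22^64 ≡ 29^2 = 841 ≡ 22 (mod 91)
22^128 ≡ 22^2 = 484 ≡ 29 (mod 91)
22^256 ≡ 29^2 = 841 ≡ 22 (mod 91)
22^508 = 22^256 × 22^128 × 22^64 × 22^32 × 22^16 × 22^8 × 22^4 ≡ 22 × 29 × 22 × 29 × 22 × 29 × 22 (mod 91).
Accumulate the product:
22 × 29 = 638 ≡ 1
1 × 22 = 22
22 × 29 = 638 ≡ 1
1 × 22 = 22
22 × 29 = 638 ≡ 1
1 × 22 = 22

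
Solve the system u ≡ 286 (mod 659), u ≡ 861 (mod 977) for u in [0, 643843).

659⁻¹ mod 977: 659*255 ≡ 1 (mod 977), so 659⁻¹ ≡ 255.
u = 286 + 659*((861 − 286)*255 mod 977) = 286 + 659*75 = 49711.

49711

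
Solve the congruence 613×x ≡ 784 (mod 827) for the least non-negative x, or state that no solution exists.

gcd(613, 827) = 1, so a unique solution mod 827 exists.
613⁻¹ ≡ 228 (mod 827).
x ≡ 228×784 ≡ 120 (mod 827).

120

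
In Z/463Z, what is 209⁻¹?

144

Apply the Euclidean algorithm and back-substitute:
463 = 2×209 + 45
209 = 4×45 + 29
45 = 1×29 + 16
29 = 1×16 + 13
16 = 1×13 + 3
13 = 4×3 + 1
3 = 3×1 + 0
gcd(209, 463) = 1, so the inverse exists.
Back-substitute for 1:
1 = 1×13 − 4×3
  = −4×16 + 5×13
  = 5×29 − 9×16
  = −9×45 + 14×29
  = 14×209 − 65×45
  = −65×463 + 144×209
So 209⁻¹ ≡ 144 (mod 463).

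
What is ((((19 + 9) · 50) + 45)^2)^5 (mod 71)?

19 + 9 = 28
28 · 50 = 1400 ≡ 51 (mod 71)
51 + 45 = 96 ≡ 25 (mod 71)
(25)^2 ≡ 57 (mod 71)
(57)^5 ≡ 1 (mod 71)

1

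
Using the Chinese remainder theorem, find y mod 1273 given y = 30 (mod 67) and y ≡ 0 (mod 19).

1102

67⁻¹ mod 19: 67·2 ≡ 1 (mod 19), so 67⁻¹ ≡ 2.
y = 30 + 67·((0 − 30)·2 mod 19) = 30 + 67·16 = 1102.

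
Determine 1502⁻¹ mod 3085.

3085 = 2·1502 + 81
1502 = 18·81 + 44
81 = 1·44 + 37
44 = 1·37 + 7
37 = 5·7 + 2
7 = 3·2 + 1
2 = 2·1 + 0
gcd(1502, 3085) = 1, so the inverse exists.
Back-substitute for 1:
1 = 1·7 − 3·2
  = −3·37 + 16·7
  = 16·44 − 19·37
  = −19·81 + 35·44
  = 35·1502 − 649·81
  = −649·3085 + 1333·1502
So 1502⁻¹ ≡ 1333 (mod 3085).

1333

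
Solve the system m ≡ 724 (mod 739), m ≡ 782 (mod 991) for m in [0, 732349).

378353

739⁻¹ mod 991: 739*641 ≡ 1 (mod 991), so 739⁻¹ ≡ 641.
m = 724 + 739*((782 − 724)*641 mod 991) = 724 + 739*511 = 378353.
Check: 378353 mod 739 = 724, 378353 mod 991 = 782. ✓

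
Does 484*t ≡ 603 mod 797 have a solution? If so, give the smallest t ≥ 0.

gcd(484, 797) = 1, so a unique solution mod 797 exists.
484⁻¹ ≡ 275 (mod 797).
t ≡ 275*603 ≡ 49 (mod 797).

49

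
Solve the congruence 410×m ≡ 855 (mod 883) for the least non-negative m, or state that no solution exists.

gcd(410, 883) = 1, so a unique solution mod 883 exists.
410⁻¹ ≡ 28 (mod 883).
m ≡ 28×855 ≡ 99 (mod 883).

99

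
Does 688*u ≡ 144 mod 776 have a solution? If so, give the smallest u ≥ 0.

16

gcd(688, 776) = 8, and 8 | 144, so solutions exist.
Divide through by 8: 86*u ≡ 18 mod 97.
86⁻¹ ≡ 44 (mod 97).
u ≡ 44*18 ≡ 16 (mod 97).
The smallest non-negative solution is u = 16.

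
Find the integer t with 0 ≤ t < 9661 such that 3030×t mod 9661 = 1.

1049

Apply the Euclidean algorithm and back-substitute:
9661 = 3*3030 + 571
3030 = 5*571 + 175
571 = 3*175 + 46
175 = 3*46 + 37
46 = 1*37 + 9
37 = 4*9 + 1
9 = 9*1 + 0
gcd(3030, 9661) = 1, so the inverse exists.
Bézout: 1 = −329*9661 + 1049*3030.
So 3030⁻¹ ≡ 1049 (mod 9661).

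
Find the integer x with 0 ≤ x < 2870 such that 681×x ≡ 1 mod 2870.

By the extended Euclidean algorithm:
2870 = 4×681 + 146
681 = 4×146 + 97
146 = 1×97 + 49
97 = 1×49 + 48
49 = 1×48 + 1
48 = 48×1 + 0
gcd(681, 2870) = 1, so the inverse exists.
Back-substitute for 1:
1 = 1×49 − 1×48
  = −1×97 + 2×49
  = 2×146 − 3×97
  = −3×681 + 14×146
  = 14×2870 − 59×681
So 681⁻¹ ≡ −59 ≡ 2811 (mod 2870).

2811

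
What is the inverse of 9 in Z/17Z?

17 = 1·9 + 8
9 = 1·8 + 1
8 = 8·1 + 0
gcd(9, 17) = 1, so the inverse exists.
Bézout: 1 = −1·17 + 2·9.
So 9⁻¹ ≡ 2 (mod 17).

2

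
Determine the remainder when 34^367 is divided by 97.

367 in binary is 101101111, i.e. 367 = 256 + 64 + 32 + 8 + 4 + 2 + 1.
34^1 ≡ 34 (mod 97)
34^2 ≡ 34^2 = 1156 ≡ 89 (mod 97)
34^4 ≡ 89^2 = 7921 ≡ 64 (mod 97)
34^8 ≡ 64^2 = 4096 ≡ 22 (mod 97)
34^16 ≡ 22^2 = 484 ≡ 96 (mod 97)
34^32 ≡ 96^2 = 9216 ≡ 1 (mod 97)
34^64 ≡ 1^2 = 1 (mod 97)
34^128 ≡ 1^2 = 1 (mod 97)
34^256 ≡ 1^2 = 1 (mod 97)
34^367 = 34^256 · 34^64 · 34^32 · 34^8 · 34^4 · 34^2 · 34^1 ≡ 1 · 1 · 1 · 22 · 64 · 89 · 34 (mod 97).
Accumulate the product:
1 · 1 = 1
1 · 1 = 1
1 · 22 = 22
22 · 64 = 1408 ≡ 50
50 · 89 = 4450 ≡ 85
85 · 34 = 2890 ≡ 77

77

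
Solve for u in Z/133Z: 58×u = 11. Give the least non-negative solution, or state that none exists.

30

gcd(58, 133) = 1, so a unique solution mod 133 exists.
58⁻¹ ≡ 39 (mod 133).
u ≡ 39×11 ≡ 30 (mod 133).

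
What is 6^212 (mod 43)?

36

Using repeated squaring:
6^1 ≡ 6 (mod 43)
6^2 ≡ 6^2 = 36 (mod 43)
6^4 ≡ 36^2 = 1296 ≡ 6 (mod 43)
6^8 ≡ 6^2 = 36 (mod 43)
6^16 ≡ 36^2 = 1296 ≡ 6 (mod 43)
6^32 ≡ 6^2 = 36 (mod 43)
6^64 ≡ 36^2 = 1296 ≡ 6 (mod 43)
6^128 ≡ 6^2 = 36 (mod 43)
6^212 = 6^128 * 6^64 * 6^16 * 6^4 ≡ 36 * 6 * 6 * 6 (mod 43).
Accumulate the product:
36 * 6 = 216 ≡ 1
1 * 6 = 6
6 * 6 = 36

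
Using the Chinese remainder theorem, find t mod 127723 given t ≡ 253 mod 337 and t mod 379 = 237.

337⁻¹ mod 379: 337×9 ≡ 1 (mod 379), so 337⁻¹ ≡ 9.
t = 253 + 337×((237 − 253)×9 mod 379) = 253 + 337×235 = 79448.

79448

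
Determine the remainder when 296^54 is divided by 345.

296^1 ≡ 296 (mod 345)
296^2 ≡ 296^2 = 87616 ≡ 331 (mod 345)
296^4 ≡ 331^2 = 109561 ≡ 196 (mod 345)
296^8 ≡ 196^2 = 38416 ≡ 121 (mod 345)
296^16 ≡ 121^2 = 14641 ≡ 151 (mod 345)
296^32 ≡ 151^2 = 22801 ≡ 31 (mod 345)
296^54 = 296^32 * 296^16 * 296^4 * 296^2 ≡ 31 * 151 * 196 * 331 (mod 345).
Accumulate the product:
31 * 151 = 4681 ≡ 196
196 * 196 = 38416 ≡ 121
121 * 331 = 40051 ≡ 31

31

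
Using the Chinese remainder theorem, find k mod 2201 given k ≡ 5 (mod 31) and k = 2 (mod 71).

1493

31⁻¹ mod 71: 31*55 ≡ 1 (mod 71), so 31⁻¹ ≡ 55.
k = 5 + 31*((2 − 5)*55 mod 71) = 5 + 31*48 = 1493.
Check: 1493 mod 31 = 5, 1493 mod 71 = 2. ✓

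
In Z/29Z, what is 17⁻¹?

12

29 = 1*17 + 12
17 = 1*12 + 5
12 = 2*5 + 2
5 = 2*2 + 1
2 = 2*1 + 0
gcd(17, 29) = 1, so the inverse exists.
Bézout: 1 = −7*29 + 12*17.
So 17⁻¹ ≡ 12 (mod 29).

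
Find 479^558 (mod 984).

361

Compute successive squares:
479^1 ≡ 479 (mod 984)
479^2 ≡ 479^2 = 229441 ≡ 169 (mod 984)
479^4 ≡ 169^2 = 28561 ≡ 25 (mod 984)
479^8 ≡ 25^2 = 625 (mod 984)
479^16 ≡ 625^2 = 390625 ≡ 961 (mod 984)
479^32 ≡ 961^2 = 923521 ≡ 529 (mod 984)
479^64 ≡ 529^2 = 279841 ≡ 385 (mod 984)
479^128 ≡ 385^2 = 148225 ≡ 625 (mod 984)
479^256 ≡ 625^2 = 390625 ≡ 961 (mod 984)
479^512 ≡ 961^2 = 923521 ≡ 529 (mod 984)
479^558 = 479^512 · 479^32 · 479^8 · 479^4 · 479^2 ≡ 529 · 529 · 625 · 25 · 169 (mod 984).
Accumulate the product:
529 · 529 = 279841 ≡ 385
385 · 625 = 240625 ≡ 529
529 · 25 = 13225 ≡ 433
433 · 169 = 73177 ≡ 361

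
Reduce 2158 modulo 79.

25

2158 = 27*79 + 25, so 2158 ≡ 25 (mod 79).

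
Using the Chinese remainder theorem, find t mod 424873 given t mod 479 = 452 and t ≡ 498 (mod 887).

479⁻¹ mod 887: 479×50 ≡ 1 (mod 887), so 479⁻¹ ≡ 50.
t = 452 + 479×((498 − 452)×50 mod 887) = 452 + 479×526 = 252406.

252406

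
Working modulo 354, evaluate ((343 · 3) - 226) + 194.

289

343 · 3 = 1029 ≡ 321 (mod 354)
321 - 226 = 95
95 + 194 = 289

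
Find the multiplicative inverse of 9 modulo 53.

53 = 5*9 + 8
9 = 1*8 + 1
8 = 8*1 + 0
gcd(9, 53) = 1, so the inverse exists.
Bézout: 1 = −1*53 + 6*9.
So 9⁻¹ ≡ 6 (mod 53).

6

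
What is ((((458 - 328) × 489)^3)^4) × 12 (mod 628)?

458 - 328 = 130
130 × 489 = 63570 ≡ 142 (mod 628)
(142)^3 ≡ 236 (mod 628)
(236)^4 ≡ 108 (mod 628)
108 × 12 = 1296 ≡ 40 (mod 628)

40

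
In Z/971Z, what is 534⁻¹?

951

Run the extended Euclidean algorithm:
971 = 1×534 + 437
534 = 1×437 + 97
437 = 4×97 + 49
97 = 1×49 + 48
49 = 1×48 + 1
48 = 48×1 + 0
gcd(534, 971) = 1, so the inverse exists.
Bézout: 1 = 11×971 − 20×534.
So 534⁻¹ ≡ −20 ≡ 951 (mod 971).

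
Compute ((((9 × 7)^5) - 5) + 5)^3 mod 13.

5

9 × 7 = 63 ≡ 11 (mod 13)
(11)^5 ≡ 7 (mod 13)
7 - 5 = 2
2 + 5 = 7
(7)^3 ≡ 5 (mod 13)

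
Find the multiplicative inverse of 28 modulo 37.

By the extended Euclidean algorithm:
37 = 1×28 + 9
28 = 3×9 + 1
9 = 9×1 + 0
gcd(28, 37) = 1, so the inverse exists.
Back-substitute for 1:
1 = 1×28 − 3×9
  = −3×37 + 4×28
So 28⁻¹ ≡ 4 (mod 37).

4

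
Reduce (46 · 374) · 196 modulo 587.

256

46 · 374 = 17204 ≡ 181 (mod 587)
181 · 196 = 35476 ≡ 256 (mod 587)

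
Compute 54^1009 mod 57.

54^1 ≡ 54 (mod 57)
54^2 ≡ 54^2 = 2916 ≡ 9 (mod 57)
54^4 ≡ 9^2 = 81 ≡ 24 (mod 57)
54^8 ≡ 24^2 = 576 ≡ 6 (mod 57)
54^16 ≡ 6^2 = 36 (mod 57)
54^32 ≡ 36^2 = 1296 ≡ 42 (mod 57)
54^64 ≡ 42^2 = 1764 ≡ 54 (mod 57)
54^128 ≡ 54^2 = 2916 ≡ 9 (mod 57)
54^256 ≡ 9^2 = 81 ≡ 24 (mod 57)
54^512 ≡ 24^2 = 576 ≡ 6 (mod 57)
54^1009 = 54^512 · 54^256 · 54^128 · 54^64 · 54^32 · 54^16 · 54^1 ≡ 6 · 24 · 9 · 54 · 42 · 36 · 54 (mod 57).
Accumulate the product:
6 · 24 = 144 ≡ 30
30 · 9 = 270 ≡ 42
42 · 54 = 2268 ≡ 45
45 · 42 = 1890 ≡ 9
9 · 36 = 324 ≡ 39
39 · 54 = 2106 ≡ 54

54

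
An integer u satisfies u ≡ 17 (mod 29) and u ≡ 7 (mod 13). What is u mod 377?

46

29⁻¹ mod 13: 29×9 ≡ 1 (mod 13), so 29⁻¹ ≡ 9.
u = 17 + 29×((7 − 17)×9 mod 13) = 17 + 29×1 = 46.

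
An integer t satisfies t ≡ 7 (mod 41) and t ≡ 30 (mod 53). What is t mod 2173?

1196

41⁻¹ mod 53: 41·22 ≡ 1 (mod 53), so 41⁻¹ ≡ 22.
t = 7 + 41·((30 − 7)·22 mod 53) = 7 + 41·29 = 1196.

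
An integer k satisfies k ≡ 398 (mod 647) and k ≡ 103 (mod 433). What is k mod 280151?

647⁻¹ mod 433: 647*346 ≡ 1 (mod 433), so 647⁻¹ ≡ 346.
k = 398 + 647*((103 − 398)*346 mod 433) = 398 + 647*118 = 76744.
Check: 76744 mod 647 = 398, 76744 mod 433 = 103. ✓

76744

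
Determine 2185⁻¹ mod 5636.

3557

By the extended Euclidean algorithm:
5636 = 2*2185 + 1266
2185 = 1*1266 + 919
1266 = 1*919 + 347
919 = 2*347 + 225
347 = 1*225 + 122
225 = 1*122 + 103
122 = 1*103 + 19
103 = 5*19 + 8
19 = 2*8 + 3
8 = 2*3 + 2
3 = 1*2 + 1
2 = 2*1 + 0
gcd(2185, 5636) = 1, so the inverse exists.
Back-substitute for 1:
1 = 1*3 − 1*2
  = −1*8 + 3*3
  = 3*19 − 7*8
  = −7*103 + 38*19
  = 38*122 − 45*103
  = −45*225 + 83*122
  = 83*347 − 128*225
  = −128*919 + 339*347
  = 339*1266 − 467*919
  = −467*2185 + 806*1266
  = 806*5636 − 2079*2185
So 2185⁻¹ ≡ −2079 ≡ 3557 (mod 5636).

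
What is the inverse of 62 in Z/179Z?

Apply the Euclidean algorithm and back-substitute:
179 = 2·62 + 55
62 = 1·55 + 7
55 = 7·7 + 6
7 = 1·6 + 1
6 = 6·1 + 0
gcd(62, 179) = 1, so the inverse exists.
Back-substitute for 1:
1 = 1·7 − 1·6
  = −1·55 + 8·7
  = 8·62 − 9·55
  = −9·179 + 26·62
So 62⁻¹ ≡ 26 (mod 179).

26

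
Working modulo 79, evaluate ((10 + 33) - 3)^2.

10 + 33 = 43
43 - 3 = 40
(40)^2 ≡ 20 (mod 79)

20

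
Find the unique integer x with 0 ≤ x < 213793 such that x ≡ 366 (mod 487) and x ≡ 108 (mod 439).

487⁻¹ mod 439: 487×375 ≡ 1 (mod 439), so 487⁻¹ ≡ 375.
x = 366 + 487×((108 − 366)×375 mod 439) = 366 + 487×269 = 131369.
Check: 131369 mod 487 = 366, 131369 mod 439 = 108. ✓

131369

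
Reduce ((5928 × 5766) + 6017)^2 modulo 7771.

2943

5928 × 5766 = 34180848 ≡ 3990 (mod 7771)
3990 + 6017 = 10007 ≡ 2236 (mod 7771)
(2236)^2 ≡ 2943 (mod 7771)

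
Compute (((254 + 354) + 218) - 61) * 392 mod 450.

254 + 354 = 608 ≡ 158 (mod 450)
158 + 218 = 376
376 - 61 = 315
315 * 392 = 123480 ≡ 180 (mod 450)

180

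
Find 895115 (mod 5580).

2315

895115 = 160×5580 + 2315, so 895115 ≡ 2315 (mod 5580).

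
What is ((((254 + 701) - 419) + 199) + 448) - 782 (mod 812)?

254 + 701 = 955 ≡ 143 (mod 812)
143 - 419 = -276 ≡ 536 (mod 812)
536 + 199 = 735
735 + 448 = 1183 ≡ 371 (mod 812)
371 - 782 = -411 ≡ 401 (mod 812)

401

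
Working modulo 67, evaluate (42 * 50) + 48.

42 * 50 = 2100 ≡ 23 (mod 67)
23 + 48 = 71 ≡ 4 (mod 67)

4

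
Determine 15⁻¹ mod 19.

14

19 = 1·15 + 4
15 = 3·4 + 3
4 = 1·3 + 1
3 = 3·1 + 0
gcd(15, 19) = 1, so the inverse exists.
Bézout: 1 = 4·19 − 5·15.
So 15⁻¹ ≡ −5 ≡ 14 (mod 19).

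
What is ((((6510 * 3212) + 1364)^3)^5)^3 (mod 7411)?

6510 * 3212 = 20910120 ≡ 3689 (mod 7411)
3689 + 1364 = 5053
(5053)^3 ≡ 87 (mod 7411)
(87)^5 ≡ 445 (mod 7411)
(445)^3 ≡ 4335 (mod 7411)

4335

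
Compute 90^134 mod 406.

Compute successive squares:
90^1 ≡ 90 (mod 406)
90^2 ≡ 90^2 = 8100 ≡ 386 (mod 406)
90^4 ≡ 386^2 = 148996 ≡ 400 (mod 406)
90^8 ≡ 400^2 = 160000 ≡ 36 (mod 406)
90^16 ≡ 36^2 = 1296 ≡ 78 (mod 406)
90^32 ≡ 78^2 = 6084 ≡ 400 (mod 406)
90^64 ≡ 400^2 = 160000 ≡ 36 (mod 406)
90^128 ≡ 36^2 = 1296 ≡ 78 (mod 406)
90^134 = 90^128 * 90^4 * 90^2 ≡ 78 * 400 * 386 (mod 406).
Accumulate the product:
78 * 400 = 31200 ≡ 344
344 * 386 = 132784 ≡ 22

22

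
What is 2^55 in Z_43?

Using repeated squaring:
55 in binary is 110111, i.e. 55 = 32 + 16 + 4 + 2 + 1.
2^1 ≡ 2 (mod 43)
2^2 ≡ 2^2 = 4 (mod 43)
2^4 ≡ 4^2 = 16 (mod 43)
2^8 ≡ 16^2 = 256 ≡ 41 (mod 43)
2^16 ≡ 41^2 = 1681 ≡ 4 (mod 43)
2^32 ≡ 4^2 = 16 (mod 43)
2^55 = 2^32 × 2^16 × 2^4 × 2^2 × 2^1 ≡ 16 × 4 × 16 × 4 × 2 (mod 43).
Accumulate the product:
16 × 4 = 64 ≡ 21
21 × 16 = 336 ≡ 35
35 × 4 = 140 ≡ 11
11 × 2 = 22

22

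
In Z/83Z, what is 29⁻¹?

Apply the Euclidean algorithm and back-substitute:
83 = 2·29 + 25
29 = 1·25 + 4
25 = 6·4 + 1
4 = 4·1 + 0
gcd(29, 83) = 1, so the inverse exists.
Back-substitute for 1:
1 = 1·25 − 6·4
  = −6·29 + 7·25
  = 7·83 − 20·29
So 29⁻¹ ≡ −20 ≡ 63 (mod 83).

63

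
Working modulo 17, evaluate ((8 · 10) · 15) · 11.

8

8 · 10 = 80 ≡ 12 (mod 17)
12 · 15 = 180 ≡ 10 (mod 17)
10 · 11 = 110 ≡ 8 (mod 17)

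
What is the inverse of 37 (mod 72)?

37

Apply the Euclidean algorithm and back-substitute:
72 = 1·37 + 35
37 = 1·35 + 2
35 = 17·2 + 1
2 = 2·1 + 0
gcd(37, 72) = 1, so the inverse exists.
Back-substitute for 1:
1 = 1·35 − 17·2
  = −17·37 + 18·35
  = 18·72 − 35·37
So 37⁻¹ ≡ −35 ≡ 37 (mod 72).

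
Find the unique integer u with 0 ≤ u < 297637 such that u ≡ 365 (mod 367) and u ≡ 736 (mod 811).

367⁻¹ mod 811: 367·495 ≡ 1 (mod 811), so 367⁻¹ ≡ 495.
u = 365 + 367·((736 − 365)·495 mod 811) = 365 + 367·359 = 132118.
Check: 132118 mod 367 = 365, 132118 mod 811 = 736. ✓

132118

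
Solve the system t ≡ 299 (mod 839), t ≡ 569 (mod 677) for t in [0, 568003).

839⁻¹ mod 677: 839*280 ≡ 1 (mod 677), so 839⁻¹ ≡ 280.
t = 299 + 839*((569 − 299)*280 mod 677) = 299 + 839*453 = 380366.

380366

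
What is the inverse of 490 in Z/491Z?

490

491 = 1*490 + 1
490 = 490*1 + 0
gcd(490, 491) = 1, so the inverse exists.
Back-substitute for 1:
1 = 1*491 − 1*490
So 490⁻¹ ≡ −1 ≡ 490 (mod 491).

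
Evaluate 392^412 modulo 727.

209

392^1 ≡ 392 (mod 727)
392^2 ≡ 392^2 = 153664 ≡ 267 (mod 727)
392^4 ≡ 267^2 = 71289 ≡ 43 (mod 727)
392^8 ≡ 43^2 = 1849 ≡ 395 (mod 727)
392^16 ≡ 395^2 = 156025 ≡ 447 (mod 727)
392^32 ≡ 447^2 = 199809 ≡ 611 (mod 727)
392^64 ≡ 611^2 = 373321 ≡ 370 (mod 727)
392^128 ≡ 370^2 = 136900 ≡ 224 (mod 727)
392^256 ≡ 224^2 = 50176 ≡ 13 (mod 727)
392^412 = 392^256 * 392^128 * 392^16 * 392^8 * 392^4 ≡ 13 * 224 * 447 * 395 * 43 (mod 727).
Accumulate the product:
13 * 224 = 2912 ≡ 4
4 * 447 = 1788 ≡ 334
334 * 395 = 131930 ≡ 343
343 * 43 = 14749 ≡ 209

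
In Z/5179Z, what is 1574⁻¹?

5077

5179 = 3×1574 + 457
1574 = 3×457 + 203
457 = 2×203 + 51
203 = 3×51 + 50
51 = 1×50 + 1
50 = 50×1 + 0
gcd(1574, 5179) = 1, so the inverse exists.
Bézout: 1 = 31×5179 − 102×1574.
So 1574⁻¹ ≡ −102 ≡ 5077 (mod 5179).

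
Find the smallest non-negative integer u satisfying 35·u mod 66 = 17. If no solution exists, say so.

gcd(35, 66) = 1, so a unique solution mod 66 exists.
35⁻¹ ≡ 17 (mod 66).
u ≡ 17·17 ≡ 25 (mod 66).

25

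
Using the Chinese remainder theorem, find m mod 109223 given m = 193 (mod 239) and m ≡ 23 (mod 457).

79541

239⁻¹ mod 457: 239×283 ≡ 1 (mod 457), so 239⁻¹ ≡ 283.
m = 193 + 239×((23 − 193)×283 mod 457) = 193 + 239×332 = 79541.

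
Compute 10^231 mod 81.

Compute successive squares:
10^1 ≡ 10 (mod 81)
10^2 ≡ 10^2 = 100 ≡ 19 (mod 81)
10^4 ≡ 19^2 = 361 ≡ 37 (mod 81)
10^8 ≡ 37^2 = 1369 ≡ 73 (mod 81)
10^16 ≡ 73^2 = 5329 ≡ 64 (mod 81)
10^32 ≡ 64^2 = 4096 ≡ 46 (mod 81)
10^64 ≡ 46^2 = 2116 ≡ 10 (mod 81)
10^128 ≡ 10^2 = 100 ≡ 19 (mod 81)
10^231 = 10^128 × 10^64 × 10^32 × 10^4 × 10^2 × 10^1 ≡ 19 × 10 × 46 × 37 × 19 × 10 (mod 81).
Accumulate the product:
19 × 10 = 190 ≡ 28
28 × 46 = 1288 ≡ 73
73 × 37 = 2701 ≡ 28
28 × 19 = 532 ≡ 46
46 × 10 = 460 ≡ 55

55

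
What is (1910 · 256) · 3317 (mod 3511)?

1958

1910 · 256 = 488960 ≡ 931 (mod 3511)
931 · 3317 = 3088127 ≡ 1958 (mod 3511)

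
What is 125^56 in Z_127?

1

56 in binary is 111000, i.e. 56 = 32 + 16 + 8.
125^1 ≡ 125 (mod 127)
125^2 ≡ 125^2 = 15625 ≡ 4 (mod 127)
125^4 ≡ 4^2 = 16 (mod 127)
125^8 ≡ 16^2 = 256 ≡ 2 (mod 127)
125^16 ≡ 2^2 = 4 (mod 127)
125^32 ≡ 4^2 = 16 (mod 127)
125^56 = 125^32 × 125^16 × 125^8 ≡ 16 × 4 × 2 (mod 127).
Accumulate the product:
16 × 4 = 64
64 × 2 = 128 ≡ 1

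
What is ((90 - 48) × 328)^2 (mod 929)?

198

90 - 48 = 42
42 × 328 = 13776 ≡ 770 (mod 929)
(770)^2 ≡ 198 (mod 929)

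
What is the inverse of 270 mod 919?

919 = 3*270 + 109
270 = 2*109 + 52
109 = 2*52 + 5
52 = 10*5 + 2
5 = 2*2 + 1
2 = 2*1 + 0
gcd(270, 919) = 1, so the inverse exists.
Back-substitute for 1:
1 = 1*5 − 2*2
  = −2*52 + 21*5
  = 21*109 − 44*52
  = −44*270 + 109*109
  = 109*919 − 371*270
So 270⁻¹ ≡ −371 ≡ 548 (mod 919).

548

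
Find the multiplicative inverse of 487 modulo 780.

583

780 = 1·487 + 293
487 = 1·293 + 194
293 = 1·194 + 99
194 = 1·99 + 95
99 = 1·95 + 4
95 = 23·4 + 3
4 = 1·3 + 1
3 = 3·1 + 0
gcd(487, 780) = 1, so the inverse exists.
Back-substitute for 1:
1 = 1·4 − 1·3
  = −1·95 + 24·4
  = 24·99 − 25·95
  = −25·194 + 49·99
  = 49·293 − 74·194
  = −74·487 + 123·293
  = 123·780 − 197·487
So 487⁻¹ ≡ −197 ≡ 583 (mod 780).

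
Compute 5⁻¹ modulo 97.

Run the extended Euclidean algorithm:
97 = 19*5 + 2
5 = 2*2 + 1
2 = 2*1 + 0
gcd(5, 97) = 1, so the inverse exists.
Back-substitute for 1:
1 = 1*5 − 2*2
  = −2*97 + 39*5
So 5⁻¹ ≡ 39 (mod 97).

39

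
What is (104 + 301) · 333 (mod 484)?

104 + 301 = 405
405 · 333 = 134865 ≡ 313 (mod 484)

313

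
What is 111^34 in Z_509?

330

By square-and-multiply:
34 in binary is 100010, i.e. 34 = 32 + 2.
111^1 ≡ 111 (mod 509)
111^2 ≡ 111^2 = 12321 ≡ 105 (mod 509)
111^4 ≡ 105^2 = 11025 ≡ 336 (mod 509)
111^8 ≡ 336^2 = 112896 ≡ 407 (mod 509)
111^16 ≡ 407^2 = 165649 ≡ 224 (mod 509)
111^32 ≡ 224^2 = 50176 ≡ 294 (mod 509)
111^34 = 111^32 × 111^2 ≡ 294 × 105 (mod 509).
294 × 105 = 30870 ≡ 330 (mod 509).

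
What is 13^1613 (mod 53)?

Using repeated squaring:
1613 in binary is 11001001101, i.e. 1613 = 1024 + 512 + 64 + 8 + 4 + 1.
13^1 ≡ 13 (mod 53)
13^2 ≡ 13^2 = 169 ≡ 10 (mod 53)
13^4 ≡ 10^2 = 100 ≡ 47 (mod 53)
13^8 ≡ 47^2 = 2209 ≡ 36 (mod 53)
13^16 ≡ 36^2 = 1296 ≡ 24 (mod 53)
13^32 ≡ 24^2 = 576 ≡ 46 (mod 53)
13^64 ≡ 46^2 = 2116 ≡ 49 (mod 53)
13^128 ≡ 49^2 = 2401 ≡ 16 (mod 53)
13^256 ≡ 16^2 = 256 ≡ 44 (mod 53)
13^512 ≡ 44^2 = 1936 ≡ 28 (mod 53)
13^1024 ≡ 28^2 = 784 ≡ 42 (mod 53)
13^1613 = 13^1024 × 13^512 × 13^64 × 13^8 × 13^4 × 13^1 ≡ 42 × 28 × 49 × 36 × 47 × 13 (mod 53).
Accumulate the product:
42 × 28 = 1176 ≡ 10
10 × 49 = 490 ≡ 13
13 × 36 = 468 ≡ 44
44 × 47 = 2068 ≡ 1
1 × 13 = 13

13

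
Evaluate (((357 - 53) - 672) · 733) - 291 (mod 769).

357 - 53 = 304
304 - 672 = -368 ≡ 401 (mod 769)
401 · 733 = 293933 ≡ 175 (mod 769)
175 - 291 = -116 ≡ 653 (mod 769)

653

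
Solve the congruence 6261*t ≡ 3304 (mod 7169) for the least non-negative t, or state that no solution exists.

3344

gcd(6261, 7169) = 1, so a unique solution mod 7169 exists.
6261⁻¹ ≡ 3924 (mod 7169).
t ≡ 3924*3304 ≡ 3344 (mod 7169).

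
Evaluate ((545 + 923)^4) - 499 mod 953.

318

545 + 923 = 1468 ≡ 515 (mod 953)
(515)^4 ≡ 817 (mod 953)
817 - 499 = 318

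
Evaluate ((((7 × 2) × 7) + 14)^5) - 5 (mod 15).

2

7 × 2 = 14
14 × 7 = 98 ≡ 8 (mod 15)
8 + 14 = 22 ≡ 7 (mod 15)
(7)^5 ≡ 7 (mod 15)
7 - 5 = 2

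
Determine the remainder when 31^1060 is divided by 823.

274

By square-and-multiply:
31^1 ≡ 31 (mod 823)
31^2 ≡ 31^2 = 961 ≡ 138 (mod 823)
31^4 ≡ 138^2 = 19044 ≡ 115 (mod 823)
31^8 ≡ 115^2 = 13225 ≡ 57 (mod 823)
31^16 ≡ 57^2 = 3249 ≡ 780 (mod 823)
31^32 ≡ 780^2 = 608400 ≡ 203 (mod 823)
31^64 ≡ 203^2 = 41209 ≡ 59 (mod 823)
31^128 ≡ 59^2 = 3481 ≡ 189 (mod 823)
31^256 ≡ 189^2 = 35721 ≡ 332 (mod 823)
31^512 ≡ 332^2 = 110224 ≡ 765 (mod 823)
31^1024 ≡ 765^2 = 585225 ≡ 72 (mod 823)
31^1060 = 31^1024 × 31^32 × 31^4 ≡ 72 × 203 × 115 (mod 823).
Accumulate the product:
72 × 203 = 14616 ≡ 625
625 × 115 = 71875 ≡ 274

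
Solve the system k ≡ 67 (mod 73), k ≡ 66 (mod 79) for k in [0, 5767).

4885

73⁻¹ mod 79: 73*13 ≡ 1 (mod 79), so 73⁻¹ ≡ 13.
k = 67 + 73*((66 − 67)*13 mod 79) = 67 + 73*66 = 4885.
Check: 4885 mod 73 = 67, 4885 mod 79 = 66. ✓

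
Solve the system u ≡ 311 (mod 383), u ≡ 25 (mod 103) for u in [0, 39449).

34015

383⁻¹ mod 103: 383*71 ≡ 1 (mod 103), so 383⁻¹ ≡ 71.
u = 311 + 383*((25 − 311)*71 mod 103) = 311 + 383*88 = 34015.
Check: 34015 mod 383 = 311, 34015 mod 103 = 25. ✓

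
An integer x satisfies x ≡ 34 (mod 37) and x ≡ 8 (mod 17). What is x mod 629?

552

37⁻¹ mod 17: 37×6 ≡ 1 (mod 17), so 37⁻¹ ≡ 6.
x = 34 + 37×((8 − 34)×6 mod 17) = 34 + 37×14 = 552.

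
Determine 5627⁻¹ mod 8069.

6440

8069 = 1×5627 + 2442
5627 = 2×2442 + 743
2442 = 3×743 + 213
743 = 3×213 + 104
213 = 2×104 + 5
104 = 20×5 + 4
5 = 1×4 + 1
4 = 4×1 + 0
gcd(5627, 8069) = 1, so the inverse exists.
Bézout: 1 = 1136×8069 − 1629×5627.
So 5627⁻¹ ≡ −1629 ≡ 6440 (mod 8069).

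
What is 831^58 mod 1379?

831^1 ≡ 831 (mod 1379)
831^2 ≡ 831^2 = 690561 ≡ 1061 (mod 1379)
831^4 ≡ 1061^2 = 1125721 ≡ 457 (mod 1379)
831^8 ≡ 457^2 = 208849 ≡ 620 (mod 1379)
831^16 ≡ 620^2 = 384400 ≡ 1038 (mod 1379)
831^32 ≡ 1038^2 = 1077444 ≡ 445 (mod 1379)
831^58 = 831^32 × 831^16 × 831^8 × 831^2 ≡ 445 × 1038 × 620 × 1061 (mod 1379).
Accumulate the product:
445 × 1038 = 461910 ≡ 1324
1324 × 620 = 820880 ≡ 375
375 × 1061 = 397875 ≡ 723

723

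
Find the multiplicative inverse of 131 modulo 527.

350

527 = 4*131 + 3
131 = 43*3 + 2
3 = 1*2 + 1
2 = 2*1 + 0
gcd(131, 527) = 1, so the inverse exists.
Back-substitute for 1:
1 = 1*3 − 1*2
  = −1*131 + 44*3
  = 44*527 − 177*131
So 131⁻¹ ≡ −177 ≡ 350 (mod 527).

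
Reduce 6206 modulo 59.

11

6206 = 105*59 + 11, so 6206 ≡ 11 (mod 59).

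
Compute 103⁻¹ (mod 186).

Run the extended Euclidean algorithm:
186 = 1·103 + 83
103 = 1·83 + 20
83 = 4·20 + 3
20 = 6·3 + 2
3 = 1·2 + 1
2 = 2·1 + 0
gcd(103, 186) = 1, so the inverse exists.
Back-substitute for 1:
1 = 1·3 − 1·2
  = −1·20 + 7·3
  = 7·83 − 29·20
  = −29·103 + 36·83
  = 36·186 − 65·103
So 103⁻¹ ≡ −65 ≡ 121 (mod 186).

121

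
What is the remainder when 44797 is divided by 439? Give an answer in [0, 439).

44797 = 102·439 + 19, so 44797 ≡ 19 (mod 439).

19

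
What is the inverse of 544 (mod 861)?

861 = 1×544 + 317
544 = 1×317 + 227
317 = 1×227 + 90
227 = 2×90 + 47
90 = 1×47 + 43
47 = 1×43 + 4
43 = 10×4 + 3
4 = 1×3 + 1
3 = 3×1 + 0
gcd(544, 861) = 1, so the inverse exists.
Back-substitute for 1:
1 = 1×4 − 1×3
  = −1×43 + 11×4
  = 11×47 − 12×43
  = −12×90 + 23×47
  = 23×227 − 58×90
  = −58×317 + 81×227
  = 81×544 − 139×317
  = −139×861 + 220×544
So 544⁻¹ ≡ 220 (mod 861).

220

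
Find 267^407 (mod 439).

171

By square-and-multiply:
407 in binary is 110010111, i.e. 407 = 256 + 128 + 16 + 4 + 2 + 1.
267^1 ≡ 267 (mod 439)
267^2 ≡ 267^2 = 71289 ≡ 171 (mod 439)
267^4 ≡ 171^2 = 29241 ≡ 267 (mod 439)
267^8 ≡ 267^2 = 71289 ≡ 171 (mod 439)
267^16 ≡ 171^2 = 29241 ≡ 267 (mod 439)
267^32 ≡ 267^2 = 71289 ≡ 171 (mod 439)
267^64 ≡ 171^2 = 29241 ≡ 267 (mod 439)
267^128 ≡ 267^2 = 71289 ≡ 171 (mod 439)
267^256 ≡ 171^2 = 29241 ≡ 267 (mod 439)
267^407 = 267^256 × 267^128 × 267^16 × 267^4 × 267^2 × 267^1 ≡ 267 × 171 × 267 × 267 × 171 × 267 (mod 439).
Accumulate the product:
267 × 171 = 45657 ≡ 1
1 × 267 = 267
267 × 267 = 71289 ≡ 171
171 × 171 = 29241 ≡ 267
267 × 267 = 71289 ≡ 171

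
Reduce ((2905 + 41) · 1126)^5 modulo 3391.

2456

2905 + 41 = 2946
2946 · 1126 = 3317196 ≡ 798 (mod 3391)
(798)^5 ≡ 2456 (mod 3391)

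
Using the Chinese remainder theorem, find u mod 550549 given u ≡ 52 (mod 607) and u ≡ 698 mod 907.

325404

607⁻¹ mod 907: 607*130 ≡ 1 (mod 907), so 607⁻¹ ≡ 130.
u = 52 + 607*((698 − 52)*130 mod 907) = 52 + 607*536 = 325404.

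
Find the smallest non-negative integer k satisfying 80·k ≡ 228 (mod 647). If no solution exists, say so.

gcd(80, 647) = 1, so a unique solution mod 647 exists.
80⁻¹ ≡ 461 (mod 647).
k ≡ 461·228 ≡ 294 (mod 647).

294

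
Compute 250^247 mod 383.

250^1 ≡ 250 (mod 383)
250^2 ≡ 250^2 = 62500 ≡ 71 (mod 383)
250^4 ≡ 71^2 = 5041 ≡ 62 (mod 383)
250^8 ≡ 62^2 = 3844 ≡ 14 (mod 383)
250^16 ≡ 14^2 = 196 (mod 383)
250^32 ≡ 196^2 = 38416 ≡ 116 (mod 383)
250^64 ≡ 116^2 = 13456 ≡ 51 (mod 383)
250^128 ≡ 51^2 = 2601 ≡ 303 (mod 383)
250^247 = 250^128 * 250^64 * 250^32 * 250^16 * 250^4 * 250^2 * 250^1 ≡ 303 * 51 * 116 * 196 * 62 * 71 * 250 (mod 383).
Accumulate the product:
303 * 51 = 15453 ≡ 133
133 * 116 = 15428 ≡ 108
108 * 196 = 21168 ≡ 103
103 * 62 = 6386 ≡ 258
258 * 71 = 18318 ≡ 317
317 * 250 = 79250 ≡ 352

352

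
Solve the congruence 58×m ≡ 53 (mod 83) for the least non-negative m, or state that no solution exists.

51

gcd(58, 83) = 1, so a unique solution mod 83 exists.
58⁻¹ ≡ 73 (mod 83).
m ≡ 73×53 ≡ 51 (mod 83).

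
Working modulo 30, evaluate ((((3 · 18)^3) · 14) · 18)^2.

3 · 18 = 54 ≡ 24 (mod 30)
(24)^3 ≡ 24 (mod 30)
24 · 14 = 336 ≡ 6 (mod 30)
6 · 18 = 108 ≡ 18 (mod 30)
(18)^2 ≡ 24 (mod 30)

24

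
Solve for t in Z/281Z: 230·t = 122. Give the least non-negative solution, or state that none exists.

218

gcd(230, 281) = 1, so a unique solution mod 281 exists.
230⁻¹ ≡ 11 (mod 281).
t ≡ 11·122 ≡ 218 (mod 281).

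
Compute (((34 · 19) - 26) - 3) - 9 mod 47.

44

34 · 19 = 646 ≡ 35 (mod 47)
35 - 26 = 9
9 - 3 = 6
6 - 9 = -3 ≡ 44 (mod 47)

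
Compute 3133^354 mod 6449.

3133^1 ≡ 3133 (mod 6449)
3133^2 ≡ 3133^2 = 9815689 ≡ 311 (mod 6449)
3133^4 ≡ 311^2 = 96721 ≡ 6435 (mod 6449)
3133^8 ≡ 6435^2 = 41409225 ≡ 196 (mod 6449)
3133^16 ≡ 196^2 = 38416 ≡ 6171 (mod 6449)
3133^32 ≡ 6171^2 = 38081241 ≡ 6345 (mod 6449)
3133^64 ≡ 6345^2 = 40259025 ≡ 4367 (mod 6449)
3133^128 ≡ 4367^2 = 19070689 ≡ 996 (mod 6449)
3133^256 ≡ 996^2 = 992016 ≡ 5319 (mod 6449)
3133^354 = 3133^256 × 3133^64 × 3133^32 × 3133^2 ≡ 5319 × 4367 × 6345 × 311 (mod 6449).
Accumulate the product:
5319 × 4367 = 23228073 ≡ 5224
5224 × 6345 = 33146280 ≡ 4869
4869 × 311 = 1514259 ≡ 5193

5193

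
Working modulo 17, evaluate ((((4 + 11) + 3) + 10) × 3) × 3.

4 + 11 = 15
15 + 3 = 18 ≡ 1 (mod 17)
1 + 10 = 11
11 × 3 = 33 ≡ 16 (mod 17)
16 × 3 = 48 ≡ 14 (mod 17)

14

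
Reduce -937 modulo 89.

-937 = -11·89 + 42, so -937 ≡ 42 (mod 89).

42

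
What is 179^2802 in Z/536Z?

241

Using repeated squaring:
2802 in binary is 101011110010, i.e. 2802 = 2048 + 512 + 128 + 64 + 32 + 16 + 2.
179^1 ≡ 179 (mod 536)
179^2 ≡ 179^2 = 32041 ≡ 417 (mod 536)
179^4 ≡ 417^2 = 173889 ≡ 225 (mod 536)
179^8 ≡ 225^2 = 50625 ≡ 241 (mod 536)
179^16 ≡ 241^2 = 58081 ≡ 193 (mod 536)
179^32 ≡ 193^2 = 37249 ≡ 265 (mod 536)
179^64 ≡ 265^2 = 70225 ≡ 9 (mod 536)
179^128 ≡ 9^2 = 81 (mod 536)
179^256 ≡ 81^2 = 6561 ≡ 129 (mod 536)
179^512 ≡ 129^2 = 16641 ≡ 25 (mod 536)
179^1024 ≡ 25^2 = 625 ≡ 89 (mod 536)
179^2048 ≡ 89^2 = 7921 ≡ 417 (mod 536)
179^2802 = 179^2048 * 179^512 * 179^128 * 179^64 * 179^32 * 179^16 * 179^2 ≡ 417 * 25 * 81 * 9 * 265 * 193 * 417 (mod 536).
Accumulate the product:
417 * 25 = 10425 ≡ 241
241 * 81 = 19521 ≡ 225
225 * 9 = 2025 ≡ 417
417 * 265 = 110505 ≡ 89
89 * 193 = 17177 ≡ 25
25 * 417 = 10425 ≡ 241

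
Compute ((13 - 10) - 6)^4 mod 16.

13 - 10 = 3
3 - 6 = -3 ≡ 13 (mod 16)
(13)^4 ≡ 1 (mod 16)

1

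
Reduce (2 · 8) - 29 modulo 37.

24

2 · 8 = 16
16 - 29 = -13 ≡ 24 (mod 37)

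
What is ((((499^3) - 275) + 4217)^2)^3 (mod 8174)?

6561

(499)^3 ≡ 6699 (mod 8174)
6699 - 275 = 6424
6424 + 4217 = 10641 ≡ 2467 (mod 8174)
(2467)^2 ≡ 4633 (mod 8174)
(4633)^3 ≡ 6561 (mod 8174)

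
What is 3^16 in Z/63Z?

Compute successive squares:
3^1 ≡ 3 (mod 63)
3^2 ≡ 3^2 = 9 (mod 63)
3^4 ≡ 9^2 = 81 ≡ 18 (mod 63)
3^8 ≡ 18^2 = 324 ≡ 9 (mod 63)
3^16 ≡ 9^2 = 81 ≡ 18 (mod 63)
So 3^16 ≡ 18 (mod 63).

18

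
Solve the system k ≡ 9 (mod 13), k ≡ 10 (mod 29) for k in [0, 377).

13⁻¹ mod 29: 13*9 ≡ 1 (mod 29), so 13⁻¹ ≡ 9.
k = 9 + 13*((10 − 9)*9 mod 29) = 9 + 13*9 = 126.

126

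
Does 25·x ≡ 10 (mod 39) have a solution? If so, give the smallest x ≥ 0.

16

gcd(25, 39) = 1, so a unique solution mod 39 exists.
25⁻¹ ≡ 25 (mod 39).
x ≡ 25·10 ≡ 16 (mod 39).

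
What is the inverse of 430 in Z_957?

661

957 = 2·430 + 97
430 = 4·97 + 42
97 = 2·42 + 13
42 = 3·13 + 3
13 = 4·3 + 1
3 = 3·1 + 0
gcd(430, 957) = 1, so the inverse exists.
Back-substitute for 1:
1 = 1·13 − 4·3
  = −4·42 + 13·13
  = 13·97 − 30·42
  = −30·430 + 133·97
  = 133·957 − 296·430
So 430⁻¹ ≡ −296 ≡ 661 (mod 957).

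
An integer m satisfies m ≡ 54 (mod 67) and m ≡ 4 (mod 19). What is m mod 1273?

67⁻¹ mod 19: 67·2 ≡ 1 (mod 19), so 67⁻¹ ≡ 2.
m = 54 + 67·((4 − 54)·2 mod 19) = 54 + 67·14 = 992.

992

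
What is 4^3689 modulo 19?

5

Compute successive squares:
3689 in binary is 111001101001, i.e. 3689 = 2048 + 1024 + 512 + 64 + 32 + 8 + 1.
4^1 ≡ 4 (mod 19)
4^2 ≡ 4^2 = 16 (mod 19)
4^4 ≡ 16^2 = 256 ≡ 9 (mod 19)
4^8 ≡ 9^2 = 81 ≡ 5 (mod 19)
4^16 ≡ 5^2 = 25 ≡ 6 (mod 19)
4^32 ≡ 6^2 = 36 ≡ 17 (mod 19)
4^64 ≡ 17^2 = 289 ≡ 4 (mod 19)
4^128 ≡ 4^2 = 16 (mod 19)
4^256 ≡ 16^2 = 256 ≡ 9 (mod 19)
4^512 ≡ 9^2 = 81 ≡ 5 (mod 19)
4^1024 ≡ 5^2 = 25 ≡ 6 (mod 19)
4^2048 ≡ 6^2 = 36 ≡ 17 (mod 19)
4^3689 = 4^2048 * 4^1024 * 4^512 * 4^64 * 4^32 * 4^8 * 4^1 ≡ 17 * 6 * 5 * 4 * 17 * 5 * 4 (mod 19).
Accumulate the product:
17 * 6 = 102 ≡ 7
7 * 5 = 35 ≡ 16
16 * 4 = 64 ≡ 7
7 * 17 = 119 ≡ 5
5 * 5 = 25 ≡ 6
6 * 4 = 24 ≡ 5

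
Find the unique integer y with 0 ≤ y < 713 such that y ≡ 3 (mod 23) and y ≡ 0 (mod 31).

23⁻¹ mod 31: 23·27 ≡ 1 (mod 31), so 23⁻¹ ≡ 27.
y = 3 + 23·((0 − 3)·27 mod 31) = 3 + 23·12 = 279.

279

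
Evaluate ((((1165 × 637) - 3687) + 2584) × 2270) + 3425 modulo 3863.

1165 × 637 = 742105 ≡ 409 (mod 3863)
409 - 3687 = -3278 ≡ 585 (mod 3863)
585 + 2584 = 3169
3169 × 2270 = 7193630 ≡ 724 (mod 3863)
724 + 3425 = 4149 ≡ 286 (mod 3863)

286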